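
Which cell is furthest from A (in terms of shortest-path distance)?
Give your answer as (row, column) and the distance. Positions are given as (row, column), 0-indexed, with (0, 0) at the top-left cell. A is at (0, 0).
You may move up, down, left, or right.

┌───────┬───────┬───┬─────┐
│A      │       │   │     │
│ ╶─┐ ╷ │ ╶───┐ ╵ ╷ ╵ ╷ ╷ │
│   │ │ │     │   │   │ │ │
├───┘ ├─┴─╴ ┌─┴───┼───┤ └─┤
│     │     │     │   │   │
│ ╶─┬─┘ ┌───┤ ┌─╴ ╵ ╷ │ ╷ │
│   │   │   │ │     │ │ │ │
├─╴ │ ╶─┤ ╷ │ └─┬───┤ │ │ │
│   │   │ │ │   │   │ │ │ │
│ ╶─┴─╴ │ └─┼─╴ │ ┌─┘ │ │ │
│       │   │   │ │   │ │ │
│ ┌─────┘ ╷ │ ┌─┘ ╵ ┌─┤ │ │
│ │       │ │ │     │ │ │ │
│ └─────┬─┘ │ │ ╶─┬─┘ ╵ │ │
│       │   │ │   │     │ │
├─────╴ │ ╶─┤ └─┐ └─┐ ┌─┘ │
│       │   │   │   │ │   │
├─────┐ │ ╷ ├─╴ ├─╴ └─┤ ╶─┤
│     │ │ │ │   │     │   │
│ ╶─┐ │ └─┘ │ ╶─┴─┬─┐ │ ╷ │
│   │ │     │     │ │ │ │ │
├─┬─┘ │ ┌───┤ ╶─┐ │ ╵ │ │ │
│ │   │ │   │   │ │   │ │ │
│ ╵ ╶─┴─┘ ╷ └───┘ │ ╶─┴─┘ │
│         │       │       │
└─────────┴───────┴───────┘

Computing BFS distances from A to all cells:
Furthest cell: (10, 1)
Distance: 109 steps

Path from A to the furthest cell:

┌───────┬───────┬───┬─────┐
│A → ↓  │↱ → → ↓│↱ ↓│↱ ↓  │
│ ╶─┐ ╷ │ ╶───┐ ╵ ╷ ╵ ╷ ╷ │
│   │↓│ │↑ ↰  │↳ ↑│↳ ↑│↓│ │
├───┘ ├─┴─╴ ┌─┴───┼───┤ └─┤
│↓ ← ↲│↱ → ↑│↓ ← ↰│↓ ↰│↳ ↓│
│ ╶─┬─┘ ┌───┤ ┌─╴ ╵ ╷ │ ╷ │
│↳ ↓│↱ ↑│   │↓│  ↑ ↲│↑│ │↓│
├─╴ │ ╶─┤ ╷ │ └─┬───┤ │ │ │
│↓ ↲│↑ ↰│ │ │↳ ↓│   │↑│ │↓│
│ ╶─┴─╴ │ └─┼─╴ │ ┌─┘ │ │ │
│↳ → → ↑│   │↓ ↲│ │↱ ↑│ │↓│
│ ┌─────┘ ╷ │ ┌─┘ ╵ ┌─┤ │ │
│ │       │ │↓│↱ → ↑│ │ │↓│
│ └─────┬─┘ │ │ ╶─┬─┘ ╵ │ │
│       │   │↓│↑ ↰│     │↓│
├─────╴ │ ╶─┤ └─┐ └─┐ ┌─┘ │
│       │   │↳ ↓│↑ ↰│ │↓ ↲│
├─────┐ │ ╷ ├─╴ ├─╴ └─┤ ╶─┤
│↓ ← ↰│ │ │ │↓ ↲│  ↑ ↰│↳ ↓│
│ ╶─┐ │ └─┘ │ ╶─┴─┬─┐ │ ╷ │
│↳ B│↑│     │↳ → ↓│ │↑│ │↓│
├─┬─┘ │ ┌───┤ ╶─┐ │ ╵ │ │ │
│ │↱ ↑│ │↓ ↰│   │↓│↱ ↑│ │↓│
│ ╵ ╶─┴─┘ ╷ └───┘ │ ╶─┴─┘ │
│  ↑ ← ← ↲│↑ ← ← ↲│↑ ← ← ↲│
└─────────┴───────┴───────┘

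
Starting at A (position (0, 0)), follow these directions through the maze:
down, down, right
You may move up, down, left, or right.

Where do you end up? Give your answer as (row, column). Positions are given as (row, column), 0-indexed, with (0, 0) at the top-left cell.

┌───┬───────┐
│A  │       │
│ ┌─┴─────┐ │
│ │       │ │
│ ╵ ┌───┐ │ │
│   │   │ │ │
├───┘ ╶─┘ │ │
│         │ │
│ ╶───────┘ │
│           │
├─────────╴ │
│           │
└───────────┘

Following directions step by step:
Start: (0, 0)
  down: (0, 0) → (1, 0)
  down: (1, 0) → (2, 0)
  right: (2, 0) → (2, 1)
Final position: (2, 1)

Path taken:

┌───┬───────┐
│A  │       │
│ ┌─┴─────┐ │
│↓│       │ │
│ ╵ ┌───┐ │ │
│↳ B│   │ │ │
├───┘ ╶─┘ │ │
│         │ │
│ ╶───────┘ │
│           │
├─────────╴ │
│           │
└───────────┘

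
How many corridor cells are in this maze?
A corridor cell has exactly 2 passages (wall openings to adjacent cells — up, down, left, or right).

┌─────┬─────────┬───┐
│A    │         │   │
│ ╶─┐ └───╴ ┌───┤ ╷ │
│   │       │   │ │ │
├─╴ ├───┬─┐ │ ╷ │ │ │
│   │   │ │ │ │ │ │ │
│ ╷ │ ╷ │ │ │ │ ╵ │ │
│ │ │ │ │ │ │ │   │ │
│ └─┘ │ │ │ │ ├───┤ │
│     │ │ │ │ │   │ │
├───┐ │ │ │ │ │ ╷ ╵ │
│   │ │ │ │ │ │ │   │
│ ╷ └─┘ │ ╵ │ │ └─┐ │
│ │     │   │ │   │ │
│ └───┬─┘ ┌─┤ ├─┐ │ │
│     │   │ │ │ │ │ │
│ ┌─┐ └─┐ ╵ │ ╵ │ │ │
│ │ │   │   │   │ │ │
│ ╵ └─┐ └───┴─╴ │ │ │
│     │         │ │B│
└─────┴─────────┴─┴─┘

Counting cells with exactly 2 passages:
Total corridor cells: 78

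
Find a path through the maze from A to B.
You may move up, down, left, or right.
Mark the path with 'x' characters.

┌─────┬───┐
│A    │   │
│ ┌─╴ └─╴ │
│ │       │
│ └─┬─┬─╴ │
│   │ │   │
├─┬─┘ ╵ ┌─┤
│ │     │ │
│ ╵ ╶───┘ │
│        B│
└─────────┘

Finding the shortest path through the maze:
Path length: 14 steps
Directions: right → right → down → right → right → down → left → down → left → left → down → right → right → right

Solution:

┌─────┬───┐
│A x x│   │
│ ┌─╴ └─╴ │
│ │  x x x│
│ └─┬─┬─╴ │
│   │ │x x│
├─┬─┘ ╵ ┌─┤
│ │x x x│ │
│ ╵ ╶───┘ │
│  x x x B│
└─────────┘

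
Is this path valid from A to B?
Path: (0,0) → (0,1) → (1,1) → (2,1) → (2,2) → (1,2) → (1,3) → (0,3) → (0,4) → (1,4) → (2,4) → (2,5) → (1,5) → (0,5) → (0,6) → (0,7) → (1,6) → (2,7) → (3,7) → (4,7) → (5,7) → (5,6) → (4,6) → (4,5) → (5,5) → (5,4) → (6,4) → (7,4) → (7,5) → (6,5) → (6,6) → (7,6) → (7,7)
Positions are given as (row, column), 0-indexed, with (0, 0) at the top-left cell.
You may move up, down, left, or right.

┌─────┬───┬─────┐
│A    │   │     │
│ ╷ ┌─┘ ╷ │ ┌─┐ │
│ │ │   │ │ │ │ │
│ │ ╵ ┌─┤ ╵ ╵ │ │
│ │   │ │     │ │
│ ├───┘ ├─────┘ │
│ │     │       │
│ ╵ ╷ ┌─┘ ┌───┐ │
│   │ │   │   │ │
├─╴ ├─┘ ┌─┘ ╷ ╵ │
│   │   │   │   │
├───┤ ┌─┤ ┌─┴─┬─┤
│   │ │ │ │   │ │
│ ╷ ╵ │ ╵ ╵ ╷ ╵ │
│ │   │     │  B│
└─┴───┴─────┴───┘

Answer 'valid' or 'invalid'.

Checking path validity:
Result: Invalid move at step 16: cannot move from (0, 7) to (1, 6).

invalid

Correct solution:

┌─────┬───┬─────┐
│A ↓  │↱ ↓│↱ → ↓│
│ ╷ ┌─┘ ╷ │ ┌─┐ │
│ │↓│↱ ↑│↓│↑│ │↓│
│ │ ╵ ┌─┤ ╵ ╵ │ │
│ │↳ ↑│ │↳ ↑  │↓│
│ ├───┘ ├─────┘ │
│ │     │      ↓│
│ ╵ ╷ ┌─┘ ┌───┐ │
│   │ │   │↓ ↰│↓│
├─╴ ├─┘ ┌─┘ ╷ ╵ │
│   │   │↓ ↲│↑ ↲│
├───┤ ┌─┤ ┌─┴─┬─┤
│   │ │ │↓│↱ ↓│ │
│ ╷ ╵ │ ╵ ╵ ╷ ╵ │
│ │   │  ↳ ↑│↳ B│
└─┴───┴─────┴───┘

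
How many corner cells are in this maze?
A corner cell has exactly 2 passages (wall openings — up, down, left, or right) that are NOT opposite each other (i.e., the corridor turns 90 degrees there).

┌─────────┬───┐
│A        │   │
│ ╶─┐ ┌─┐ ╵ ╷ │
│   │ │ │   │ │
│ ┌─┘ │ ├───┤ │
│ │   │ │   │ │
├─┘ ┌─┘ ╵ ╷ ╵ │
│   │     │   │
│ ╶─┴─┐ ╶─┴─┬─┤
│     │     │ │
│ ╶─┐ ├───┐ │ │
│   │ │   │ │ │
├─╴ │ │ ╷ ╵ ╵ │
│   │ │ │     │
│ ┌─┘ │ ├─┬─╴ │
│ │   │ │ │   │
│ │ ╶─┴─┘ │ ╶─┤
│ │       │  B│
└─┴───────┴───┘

Counting corner cells (2 non-opposite passages):
Total corners: 32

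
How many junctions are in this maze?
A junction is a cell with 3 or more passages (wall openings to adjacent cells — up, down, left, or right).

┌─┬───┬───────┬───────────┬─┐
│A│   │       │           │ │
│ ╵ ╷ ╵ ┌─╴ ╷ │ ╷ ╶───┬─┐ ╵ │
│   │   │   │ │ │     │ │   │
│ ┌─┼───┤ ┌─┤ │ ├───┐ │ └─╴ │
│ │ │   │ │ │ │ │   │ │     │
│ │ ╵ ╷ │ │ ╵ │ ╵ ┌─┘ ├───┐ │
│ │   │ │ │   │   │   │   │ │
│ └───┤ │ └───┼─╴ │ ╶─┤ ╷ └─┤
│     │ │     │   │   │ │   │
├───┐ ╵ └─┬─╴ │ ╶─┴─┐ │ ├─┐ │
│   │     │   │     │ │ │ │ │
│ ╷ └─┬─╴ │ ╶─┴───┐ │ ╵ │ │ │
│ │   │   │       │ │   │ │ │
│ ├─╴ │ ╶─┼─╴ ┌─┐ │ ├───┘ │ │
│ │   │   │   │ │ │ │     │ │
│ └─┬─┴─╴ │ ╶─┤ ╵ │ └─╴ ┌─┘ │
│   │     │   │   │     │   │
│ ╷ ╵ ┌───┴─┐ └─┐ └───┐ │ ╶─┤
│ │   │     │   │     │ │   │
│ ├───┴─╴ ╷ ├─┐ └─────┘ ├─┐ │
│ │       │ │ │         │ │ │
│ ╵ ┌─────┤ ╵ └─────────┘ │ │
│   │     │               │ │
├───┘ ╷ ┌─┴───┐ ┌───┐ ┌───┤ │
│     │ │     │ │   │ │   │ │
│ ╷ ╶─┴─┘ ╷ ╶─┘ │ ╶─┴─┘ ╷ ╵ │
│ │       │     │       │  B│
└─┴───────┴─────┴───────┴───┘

Checking each cell for number of passages:

Junctions found (3+ passages):
  (0, 5): 3 passages
  (0, 8): 3 passages
  (1, 0): 3 passages
  (1, 13): 3 passages
  (2, 13): 3 passages
  (3, 8): 3 passages
  (5, 3): 3 passages
  (6, 6): 3 passages
  (7, 11): 3 passages
  (8, 0): 3 passages
  (8, 8): 3 passages
  (8, 11): 3 passages
  (9, 4): 3 passages
  (11, 3): 3 passages
  (11, 6): 3 passages
  (11, 7): 3 passages
  (11, 10): 3 passages
  (12, 1): 3 passages
  (12, 5): 3 passages
Total junctions: 19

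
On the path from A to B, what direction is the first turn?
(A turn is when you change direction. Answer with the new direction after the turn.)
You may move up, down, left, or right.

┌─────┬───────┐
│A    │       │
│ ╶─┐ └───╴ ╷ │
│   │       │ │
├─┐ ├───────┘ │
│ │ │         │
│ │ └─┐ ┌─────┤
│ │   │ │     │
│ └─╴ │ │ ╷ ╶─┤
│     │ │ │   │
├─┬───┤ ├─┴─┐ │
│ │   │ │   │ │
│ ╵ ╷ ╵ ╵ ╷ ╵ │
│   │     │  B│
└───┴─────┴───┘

Directions: right, right, down, right, right, right, up, right, down, down, left, left, left, down, down, down, down, right, up, right, down, right
First turn direction: down

Solution:

┌─────┬───────┐
│A → ↓│    ↱ ↓│
│ ╶─┐ └───╴ ╷ │
│   │↳ → → ↑│↓│
├─┐ ├───────┘ │
│ │ │  ↓ ← ← ↲│
│ │ └─┐ ┌─────┤
│ │   │↓│     │
│ └─╴ │ │ ╷ ╶─┤
│     │↓│ │   │
├─┬───┤ ├─┴─┐ │
│ │   │↓│↱ ↓│ │
│ ╵ ╷ ╵ ╵ ╷ ╵ │
│   │  ↳ ↑│↳ B│
└───┴─────┴───┘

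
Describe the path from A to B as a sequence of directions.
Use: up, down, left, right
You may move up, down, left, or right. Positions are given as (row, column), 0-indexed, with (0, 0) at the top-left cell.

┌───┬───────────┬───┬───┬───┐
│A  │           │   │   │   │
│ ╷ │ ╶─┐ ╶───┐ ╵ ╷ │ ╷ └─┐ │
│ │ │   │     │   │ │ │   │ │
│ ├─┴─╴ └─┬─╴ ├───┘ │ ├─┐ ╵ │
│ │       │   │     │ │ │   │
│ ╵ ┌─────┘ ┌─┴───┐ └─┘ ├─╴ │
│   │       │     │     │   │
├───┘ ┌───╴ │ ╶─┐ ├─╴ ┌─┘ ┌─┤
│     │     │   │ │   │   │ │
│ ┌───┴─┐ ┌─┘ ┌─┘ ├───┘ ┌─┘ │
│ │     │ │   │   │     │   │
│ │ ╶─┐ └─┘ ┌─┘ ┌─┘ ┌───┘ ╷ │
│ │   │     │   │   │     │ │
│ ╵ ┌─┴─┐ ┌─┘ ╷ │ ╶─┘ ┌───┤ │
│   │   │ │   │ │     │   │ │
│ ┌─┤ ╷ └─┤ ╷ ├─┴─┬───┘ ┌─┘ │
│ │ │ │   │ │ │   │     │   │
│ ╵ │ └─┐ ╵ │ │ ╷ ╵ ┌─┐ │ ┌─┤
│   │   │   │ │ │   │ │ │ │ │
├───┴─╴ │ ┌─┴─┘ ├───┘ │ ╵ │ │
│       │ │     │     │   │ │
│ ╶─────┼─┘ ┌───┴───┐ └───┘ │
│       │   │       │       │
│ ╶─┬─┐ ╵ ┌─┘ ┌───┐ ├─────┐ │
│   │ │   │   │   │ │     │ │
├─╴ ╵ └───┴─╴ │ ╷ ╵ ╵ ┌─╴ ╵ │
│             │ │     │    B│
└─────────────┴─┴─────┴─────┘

Finding the path and converting it to directions:
Path through cells: (0,0) → (1,0) → (2,0) → (3,0) → (3,1) → (2,1) → (2,2) → (2,3) → (1,3) → (1,2) → (0,2) → (0,3) → (0,4) → (1,4) → (1,5) → (1,6) → (2,6) → (2,5) → (3,5) → (3,4) → (3,3) → (3,2) → (4,2) → (4,1) → (4,0) → (5,0) → (6,0) → (7,0) → (7,1) → (6,1) → (5,1) → (5,2) → (5,3) → (6,3) → (6,4) → (6,5) → (5,5) → (5,6) → (4,6) → (3,6) → (3,7) → (3,8) → (4,8) → (5,8) → (5,7) → (6,7) → (6,6) → (7,6) → (7,5) → (8,5) → (9,5) → (9,4) → (8,4) → (8,3) → (7,3) → (7,2) → (8,2) → (9,2) → (9,3) → (10,3) → (10,2) → (10,1) → (10,0) → (11,0) → (12,0) → (12,1) → (13,1) → (13,2) → (13,3) → (13,4) → (13,5) → (13,6) → (12,6) → (11,6) → (11,7) → (11,8) → (11,9) → (12,9) → (13,9) → (13,10) → (12,10) → (12,11) → (12,12) → (13,12) → (13,13)
Directions: down, down, down, right, up, right, right, up, left, up, right, right, down, right, right, down, left, down, left, left, left, down, left, left, down, down, down, right, up, up, right, right, down, right, right, up, right, up, up, right, right, down, down, left, down, left, down, left, down, down, left, up, left, up, left, down, down, right, down, left, left, left, down, down, right, down, right, right, right, right, right, up, up, right, right, right, down, down, right, up, right, right, down, right

Solution:

┌───┬───────────┬───┬───┬───┐
│A  │↱ → ↓      │   │   │   │
│ ╷ │ ╶─┐ ╶───┐ ╵ ╷ │ ╷ └─┐ │
│↓│ │↑ ↰│↳ → ↓│   │ │ │   │ │
│ ├─┴─╴ └─┬─╴ ├───┘ │ ├─┐ ╵ │
│↓│↱ → ↑  │↓ ↲│     │ │ │   │
│ ╵ ┌─────┘ ┌─┴───┐ └─┘ ├─╴ │
│↳ ↑│↓ ← ← ↲│↱ → ↓│     │   │
├───┘ ┌───╴ │ ╶─┐ ├─╴ ┌─┘ ┌─┤
│↓ ← ↲│     │↑  │↓│   │   │ │
│ ┌───┴─┐ ┌─┘ ┌─┘ ├───┘ ┌─┘ │
│↓│↱ → ↓│ │↱ ↑│↓ ↲│     │   │
│ │ ╶─┐ └─┘ ┌─┘ ┌─┘ ┌───┘ ╷ │
│↓│↑  │↳ → ↑│↓ ↲│   │     │ │
│ ╵ ┌─┴─┐ ┌─┘ ╷ │ ╶─┘ ┌───┤ │
│↳ ↑│↓ ↰│ │↓ ↲│ │     │   │ │
│ ┌─┤ ╷ └─┤ ╷ ├─┴─┬───┘ ┌─┘ │
│ │ │↓│↑ ↰│↓│ │   │     │   │
│ ╵ │ └─┐ ╵ │ │ ╷ ╵ ┌─┐ │ ┌─┤
│   │↳ ↓│↑ ↲│ │ │   │ │ │ │ │
├───┴─╴ │ ┌─┴─┘ ├───┘ │ ╵ │ │
│↓ ← ← ↲│ │     │     │   │ │
│ ╶─────┼─┘ ┌───┴───┐ └───┘ │
│↓      │   │↱ → → ↓│       │
│ ╶─┬─┐ ╵ ┌─┘ ┌───┐ ├─────┐ │
│↳ ↓│ │   │  ↑│   │↓│↱ → ↓│ │
├─╴ ╵ └───┴─╴ │ ╷ ╵ ╵ ┌─╴ ╵ │
│  ↳ → → → → ↑│ │  ↳ ↑│  ↳ B│
└─────────────┴─┴─────┴─────┘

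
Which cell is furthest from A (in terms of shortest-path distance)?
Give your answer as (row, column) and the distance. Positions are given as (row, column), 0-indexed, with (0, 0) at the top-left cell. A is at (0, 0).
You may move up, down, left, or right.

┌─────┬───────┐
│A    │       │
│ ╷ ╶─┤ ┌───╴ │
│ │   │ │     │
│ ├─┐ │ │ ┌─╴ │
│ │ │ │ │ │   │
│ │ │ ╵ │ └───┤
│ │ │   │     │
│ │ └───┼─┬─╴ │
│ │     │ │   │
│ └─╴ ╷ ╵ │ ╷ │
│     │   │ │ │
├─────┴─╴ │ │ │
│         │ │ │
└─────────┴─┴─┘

Computing BFS distances from A to all cells:
Furthest cell: (6, 5)
Distance: 23 steps

Path from A to the furthest cell:

┌─────┬───────┐
│A ↓  │↱ → → ↓│
│ ╷ ╶─┤ ┌───╴ │
│ │↳ ↓│↑│↓ ← ↲│
│ ├─┐ │ │ ┌─╴ │
│ │ │↓│↑│↓│   │
│ │ │ ╵ │ └───┤
│ │ │↳ ↑│↳ → ↓│
│ │ └───┼─┬─╴ │
│ │     │ │↓ ↲│
│ └─╴ ╷ ╵ │ ╷ │
│     │   │↓│ │
├─────┴─╴ │ │ │
│         │B│ │
└─────────┴─┴─┘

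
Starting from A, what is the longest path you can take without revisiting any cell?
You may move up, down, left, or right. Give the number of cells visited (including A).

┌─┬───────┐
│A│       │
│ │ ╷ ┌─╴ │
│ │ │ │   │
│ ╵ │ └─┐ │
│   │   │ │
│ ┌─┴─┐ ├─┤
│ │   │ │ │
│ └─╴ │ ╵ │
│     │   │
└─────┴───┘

Finding longest simple path using DFS:
Start: (0, 0)
Longest path visits 14 cells
Path: A → down → down → right → up → up → right → down → down → right → down → down → right → up

Solution:

┌─┬───────┐
│A│↱ ↓    │
│ │ ╷ ┌─╴ │
│↓│↑│↓│   │
│ ╵ │ └─┐ │
│↳ ↑│↳ ↓│ │
│ ┌─┴─┐ ├─┤
│ │   │↓│B│
│ └─╴ │ ╵ │
│     │↳ ↑│
└─────┴───┘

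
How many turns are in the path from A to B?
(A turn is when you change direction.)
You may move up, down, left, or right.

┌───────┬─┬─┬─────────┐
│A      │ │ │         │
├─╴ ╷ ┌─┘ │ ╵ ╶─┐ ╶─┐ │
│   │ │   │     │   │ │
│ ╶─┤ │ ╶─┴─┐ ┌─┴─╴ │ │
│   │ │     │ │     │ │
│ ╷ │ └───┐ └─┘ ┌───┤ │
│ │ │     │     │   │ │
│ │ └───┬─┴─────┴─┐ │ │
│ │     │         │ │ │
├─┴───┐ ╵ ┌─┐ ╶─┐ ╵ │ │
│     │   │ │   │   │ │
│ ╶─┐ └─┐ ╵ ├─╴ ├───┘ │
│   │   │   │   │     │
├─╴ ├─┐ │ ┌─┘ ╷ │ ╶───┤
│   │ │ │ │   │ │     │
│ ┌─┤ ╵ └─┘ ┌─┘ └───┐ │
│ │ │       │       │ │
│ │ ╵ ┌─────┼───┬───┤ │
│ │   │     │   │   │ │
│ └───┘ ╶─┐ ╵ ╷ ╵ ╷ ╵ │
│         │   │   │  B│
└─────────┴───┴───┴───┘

Directions: right, down, left, down, right, down, down, right, right, down, right, up, right, right, down, right, down, left, down, left, down, left, left, up, up, left, up, left, left, down, right, down, left, down, down, down, right, right, right, up, right, right, down, right, up, right, down, right, up, right, down, right
Number of turns: 40

Solution:

┌───────┬─┬─┬─────────┐
│A ↓    │ │ │         │
├─╴ ╷ ┌─┘ │ ╵ ╶─┐ ╶─┐ │
│↓ ↲│ │   │     │   │ │
│ ╶─┤ │ ╶─┴─┐ ┌─┴─╴ │ │
│↳ ↓│ │     │ │     │ │
│ ╷ │ └───┐ └─┘ ┌───┤ │
│ │↓│     │     │   │ │
│ │ └───┬─┴─────┴─┐ │ │
│ │↳ → ↓│↱ → ↓    │ │ │
├─┴───┐ ╵ ┌─┐ ╶─┐ ╵ │ │
│↓ ← ↰│↳ ↑│ │↳ ↓│   │ │
│ ╶─┐ └─┐ ╵ ├─╴ ├───┘ │
│↳ ↓│↑ ↰│   │↓ ↲│     │
├─╴ ├─┐ │ ┌─┘ ╷ │ ╶───┤
│↓ ↲│ │↑│ │↓ ↲│ │     │
│ ┌─┤ ╵ └─┘ ┌─┘ └───┐ │
│↓│ │  ↑ ← ↲│       │ │
│ │ ╵ ┌─────┼───┬───┤ │
│↓│   │↱ → ↓│↱ ↓│↱ ↓│ │
│ └───┘ ╶─┐ ╵ ╷ ╵ ╷ ╵ │
│↳ → → ↑  │↳ ↑│↳ ↑│↳ B│
└─────────┴───┴───┴───┘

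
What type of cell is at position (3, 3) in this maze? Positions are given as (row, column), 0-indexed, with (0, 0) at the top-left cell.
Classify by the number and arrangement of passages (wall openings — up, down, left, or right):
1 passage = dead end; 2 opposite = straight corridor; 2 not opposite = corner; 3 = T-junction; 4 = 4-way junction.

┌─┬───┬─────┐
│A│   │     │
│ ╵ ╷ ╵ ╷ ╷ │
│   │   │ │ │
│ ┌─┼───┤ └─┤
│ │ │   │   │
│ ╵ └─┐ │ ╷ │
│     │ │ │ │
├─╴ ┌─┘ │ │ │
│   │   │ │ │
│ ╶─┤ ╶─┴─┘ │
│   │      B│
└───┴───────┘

Checking cell at (3, 3):
Number of passages: 2
Cell type: straight corridor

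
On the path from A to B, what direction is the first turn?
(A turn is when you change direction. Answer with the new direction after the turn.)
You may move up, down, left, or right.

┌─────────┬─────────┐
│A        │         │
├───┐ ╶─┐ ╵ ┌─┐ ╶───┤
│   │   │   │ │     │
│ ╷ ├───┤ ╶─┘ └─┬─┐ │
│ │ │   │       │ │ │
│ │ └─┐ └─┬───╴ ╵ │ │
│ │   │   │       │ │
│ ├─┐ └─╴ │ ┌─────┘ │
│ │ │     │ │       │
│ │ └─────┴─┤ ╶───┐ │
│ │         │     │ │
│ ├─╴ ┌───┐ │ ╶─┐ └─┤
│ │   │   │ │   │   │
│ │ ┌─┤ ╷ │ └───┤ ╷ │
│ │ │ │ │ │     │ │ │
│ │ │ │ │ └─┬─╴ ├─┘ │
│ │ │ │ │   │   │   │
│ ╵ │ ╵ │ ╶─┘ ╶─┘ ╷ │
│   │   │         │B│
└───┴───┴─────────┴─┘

Directions: right, right, right, right, down, right, up, right, right, down, right, right, down, down, down, left, left, left, down, right, right, down, right, down, down, down
First turn direction: down

Solution:

┌─────────┬─────────┐
│A → → → ↓│↱ → ↓    │
├───┐ ╶─┐ ╵ ┌─┐ ╶───┤
│   │   │↳ ↑│ │↳ → ↓│
│ ╷ ├───┤ ╶─┘ └─┬─┐ │
│ │ │   │       │ │↓│
│ │ └─┐ └─┬───╴ ╵ │ │
│ │   │   │       │↓│
│ ├─┐ └─╴ │ ┌─────┘ │
│ │ │     │ │↓ ← ← ↲│
│ │ └─────┴─┤ ╶───┐ │
│ │         │↳ → ↓│ │
│ ├─╴ ┌───┐ │ ╶─┐ └─┤
│ │   │   │ │   │↳ ↓│
│ │ ┌─┤ ╷ │ └───┤ ╷ │
│ │ │ │ │ │     │ │↓│
│ │ │ │ │ └─┬─╴ ├─┘ │
│ │ │ │ │   │   │  ↓│
│ ╵ │ ╵ │ ╶─┘ ╶─┘ ╷ │
│   │   │         │B│
└───┴───┴─────────┴─┘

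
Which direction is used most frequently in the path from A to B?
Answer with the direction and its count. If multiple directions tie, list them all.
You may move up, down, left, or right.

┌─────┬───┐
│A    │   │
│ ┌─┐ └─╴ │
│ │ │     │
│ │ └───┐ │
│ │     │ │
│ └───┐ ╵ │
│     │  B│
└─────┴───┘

Directions: right, right, down, right, right, down, down
Counts: {'right': 4, 'down': 3}
Most common: right (4 times)

Solution:

┌─────┬───┐
│A → ↓│   │
│ ┌─┐ └─╴ │
│ │ │↳ → ↓│
│ │ └───┐ │
│ │     │↓│
│ └───┐ ╵ │
│     │  B│
└─────┴───┘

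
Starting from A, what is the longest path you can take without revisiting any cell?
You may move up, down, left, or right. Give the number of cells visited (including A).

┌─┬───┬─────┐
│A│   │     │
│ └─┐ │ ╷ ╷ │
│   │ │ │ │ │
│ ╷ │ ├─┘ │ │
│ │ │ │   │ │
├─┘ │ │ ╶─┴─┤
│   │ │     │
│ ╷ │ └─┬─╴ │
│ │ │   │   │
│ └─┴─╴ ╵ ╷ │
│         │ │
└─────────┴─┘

Finding longest simple path using DFS:
Start: (0, 0)
Longest path visits 24 cells
Path: A → down → right → down → down → left → down → down → right → right → right → right → up → right → up → left → left → up → right → up → up → right → down → down

Solution:

┌─┬───┬─────┐
│A│   │  ↱ ↓│
│ └─┐ │ ╷ ╷ │
│↳ ↓│ │ │↑│↓│
│ ╷ │ ├─┘ │ │
│ │↓│ │↱ ↑│B│
├─┘ │ │ ╶─┴─┤
│↓ ↲│ │↑ ← ↰│
│ ╷ │ └─┬─╴ │
│↓│ │   │↱ ↑│
│ └─┴─╴ ╵ ╷ │
│↳ → → → ↑│ │
└─────────┴─┘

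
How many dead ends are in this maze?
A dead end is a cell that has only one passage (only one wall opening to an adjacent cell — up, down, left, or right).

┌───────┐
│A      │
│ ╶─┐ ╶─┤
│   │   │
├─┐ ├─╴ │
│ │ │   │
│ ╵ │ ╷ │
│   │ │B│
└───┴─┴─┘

Checking each cell for number of passages:

Dead ends found at positions:
  (0, 3)
  (2, 0)
  (3, 2)
  (3, 3)
Total dead ends: 4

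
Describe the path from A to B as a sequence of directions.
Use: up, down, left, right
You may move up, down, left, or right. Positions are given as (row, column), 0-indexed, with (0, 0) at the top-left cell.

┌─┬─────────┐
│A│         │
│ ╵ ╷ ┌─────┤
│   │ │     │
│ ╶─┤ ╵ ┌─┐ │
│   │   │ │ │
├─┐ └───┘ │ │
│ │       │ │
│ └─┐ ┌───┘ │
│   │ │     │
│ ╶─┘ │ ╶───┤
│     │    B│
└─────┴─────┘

Finding the path and converting it to directions:
Path through cells: (0,0) → (1,0) → (1,1) → (0,1) → (0,2) → (1,2) → (2,2) → (2,3) → (1,3) → (1,4) → (1,5) → (2,5) → (3,5) → (4,5) → (4,4) → (4,3) → (5,3) → (5,4) → (5,5)
Directions: down, right, up, right, down, down, right, up, right, right, down, down, down, left, left, down, right, right

Solution:

┌─┬─────────┐
│A│↱ ↓      │
│ ╵ ╷ ┌─────┤
│↳ ↑│↓│↱ → ↓│
│ ╶─┤ ╵ ┌─┐ │
│   │↳ ↑│ │↓│
├─┐ └───┘ │ │
│ │       │↓│
│ └─┐ ┌───┘ │
│   │ │↓ ← ↲│
│ ╶─┘ │ ╶───┤
│     │↳ → B│
└─────┴─────┘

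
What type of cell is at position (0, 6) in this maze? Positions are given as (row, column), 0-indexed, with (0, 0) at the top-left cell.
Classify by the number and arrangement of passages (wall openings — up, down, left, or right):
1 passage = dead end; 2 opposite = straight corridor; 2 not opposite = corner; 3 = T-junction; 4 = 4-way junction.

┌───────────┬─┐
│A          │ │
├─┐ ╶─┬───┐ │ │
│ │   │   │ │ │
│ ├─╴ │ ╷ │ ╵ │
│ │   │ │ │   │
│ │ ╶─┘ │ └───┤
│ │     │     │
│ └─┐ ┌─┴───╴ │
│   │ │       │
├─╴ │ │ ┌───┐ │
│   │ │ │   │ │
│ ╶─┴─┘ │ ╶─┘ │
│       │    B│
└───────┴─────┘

Checking cell at (0, 6):
Number of passages: 1
Cell type: dead end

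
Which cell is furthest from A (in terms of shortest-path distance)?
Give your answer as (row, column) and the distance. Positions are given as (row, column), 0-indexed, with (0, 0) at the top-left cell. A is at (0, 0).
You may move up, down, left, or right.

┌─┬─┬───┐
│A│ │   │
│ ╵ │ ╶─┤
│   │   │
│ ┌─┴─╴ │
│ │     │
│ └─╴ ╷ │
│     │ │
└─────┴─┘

Computing BFS distances from A to all cells:
Furthest cell: (0, 3)
Distance: 11 steps

Path from A to the furthest cell:

┌─┬─┬───┐
│A│ │↱ B│
│ ╵ │ ╶─┤
│↓  │↑ ↰│
│ ┌─┴─╴ │
│↓│  ↱ ↑│
│ └─╴ ╷ │
│↳ → ↑│ │
└─────┴─┘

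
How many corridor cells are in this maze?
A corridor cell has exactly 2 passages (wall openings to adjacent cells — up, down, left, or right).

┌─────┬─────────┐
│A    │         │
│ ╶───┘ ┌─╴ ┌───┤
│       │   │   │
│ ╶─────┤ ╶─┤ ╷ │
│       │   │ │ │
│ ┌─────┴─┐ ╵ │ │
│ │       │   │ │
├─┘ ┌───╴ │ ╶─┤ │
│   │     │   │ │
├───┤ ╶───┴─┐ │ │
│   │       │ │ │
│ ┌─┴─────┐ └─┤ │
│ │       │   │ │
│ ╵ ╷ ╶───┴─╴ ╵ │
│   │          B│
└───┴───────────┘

Counting cells with exactly 2 passages:
Total corridor cells: 50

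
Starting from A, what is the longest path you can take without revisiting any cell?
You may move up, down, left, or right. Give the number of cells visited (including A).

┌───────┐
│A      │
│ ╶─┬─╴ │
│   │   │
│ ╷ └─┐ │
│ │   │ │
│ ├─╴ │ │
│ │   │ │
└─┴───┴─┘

Finding longest simple path using DFS:
Start: (0, 0)
Longest path visits 7 cells
Path: A → down → right → down → right → down → left

Solution:

┌───────┐
│A      │
│ ╶─┬─╴ │
│↳ ↓│   │
│ ╷ └─┐ │
│ │↳ ↓│ │
│ ├─╴ │ │
│ │B ↲│ │
└─┴───┴─┘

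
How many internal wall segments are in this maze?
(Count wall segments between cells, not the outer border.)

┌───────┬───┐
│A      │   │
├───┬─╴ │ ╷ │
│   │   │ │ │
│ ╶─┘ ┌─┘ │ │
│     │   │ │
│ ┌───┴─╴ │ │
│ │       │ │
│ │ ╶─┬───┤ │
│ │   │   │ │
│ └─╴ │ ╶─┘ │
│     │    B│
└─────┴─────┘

Counting internal wall segments:
Total internal walls: 25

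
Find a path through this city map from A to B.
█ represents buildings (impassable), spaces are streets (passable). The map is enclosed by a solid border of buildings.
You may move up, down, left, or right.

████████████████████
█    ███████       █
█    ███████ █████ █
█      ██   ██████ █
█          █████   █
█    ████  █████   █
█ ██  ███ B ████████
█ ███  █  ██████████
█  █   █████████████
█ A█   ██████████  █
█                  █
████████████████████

Finding the shortest path from A to B:
Movement: cardinal only
Path length: 17 steps
Directions: up → left → up → up → up → up → right → right → right → right → right → right → right → right → down → down → right

Solution:

████████████████████
█    ███████       █
█    ███████ █████ █
█      ██   ██████ █
█↱→→→→→→→↓ █████   █
█↑   ████↓ █████   █
█↑██  ███↳B ████████
█↑███  █  ██████████
█↑↰█   █████████████
█ A█   ██████████  █
█                  █
████████████████████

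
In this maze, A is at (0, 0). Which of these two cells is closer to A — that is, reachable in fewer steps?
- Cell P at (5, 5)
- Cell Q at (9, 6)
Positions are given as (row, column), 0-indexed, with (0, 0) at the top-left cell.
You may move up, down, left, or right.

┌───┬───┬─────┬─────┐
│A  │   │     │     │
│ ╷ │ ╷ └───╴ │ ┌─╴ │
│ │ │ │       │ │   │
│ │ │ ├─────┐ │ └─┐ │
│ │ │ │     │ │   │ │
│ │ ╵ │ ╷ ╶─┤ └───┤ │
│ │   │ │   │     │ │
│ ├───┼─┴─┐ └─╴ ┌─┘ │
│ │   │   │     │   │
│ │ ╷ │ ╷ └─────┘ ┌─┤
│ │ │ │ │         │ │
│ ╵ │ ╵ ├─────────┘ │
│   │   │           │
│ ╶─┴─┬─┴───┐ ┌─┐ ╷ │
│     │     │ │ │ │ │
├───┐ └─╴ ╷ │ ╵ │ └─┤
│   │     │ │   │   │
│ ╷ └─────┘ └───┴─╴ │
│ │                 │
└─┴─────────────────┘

Shortest path A → P at (5, 5): 18 steps
Shortest path A → Q at (9, 6): 17 steps

Q is closer (17 steps vs 18 steps).

Path to P:

┌───┬───┬─────┬─────┐
│A  │   │     │     │
│ ╷ │ ╷ └───╴ │ ┌─╴ │
│↓│ │ │       │ │   │
│ │ │ ├─────┐ │ └─┐ │
│↓│ │ │     │ │   │ │
│ │ ╵ │ ╷ ╶─┤ └───┤ │
│↓│   │ │   │     │ │
│ ├───┼─┴─┐ └─╴ ┌─┘ │
│↓│↱ ↓│↱ ↓│     │   │
│ │ ╷ │ ╷ └─────┘ ┌─┤
│↓│↑│↓│↑│↳ P      │ │
│ ╵ │ ╵ ├─────────┘ │
│↳ ↑│↳ ↑│           │
│ ╶─┴─┬─┴───┐ ┌─┐ ╷ │
│     │     │ │ │ │ │
├───┐ └─╴ ╷ │ ╵ │ └─┤
│   │     │ │   │   │
│ ╷ └─────┘ └───┴─╴ │
│ │                 │
└─┴─────────────────┘

Path to Q:

┌───┬───┬─────┬─────┐
│A  │   │     │     │
│ ╷ │ ╷ └───╴ │ ┌─╴ │
│↓│ │ │       │ │   │
│ │ │ ├─────┐ │ └─┐ │
│↓│ │ │     │ │   │ │
│ │ ╵ │ ╷ ╶─┤ └───┤ │
│↓│   │ │   │     │ │
│ ├───┼─┴─┐ └─╴ ┌─┘ │
│↓│   │   │     │   │
│ │ ╷ │ ╷ └─────┘ ┌─┤
│↓│ │ │ │         │ │
│ ╵ │ ╵ ├─────────┘ │
│↓  │   │           │
│ ╶─┴─┬─┴───┐ ┌─┐ ╷ │
│↳ → ↓│  ↱ ↓│ │ │ │ │
├───┐ └─╴ ╷ │ ╵ │ └─┤
│   │↳ → ↑│↓│   │   │
│ ╷ └─────┘ └───┴─╴ │
│ │        ↳ Q      │
└─┴─────────────────┘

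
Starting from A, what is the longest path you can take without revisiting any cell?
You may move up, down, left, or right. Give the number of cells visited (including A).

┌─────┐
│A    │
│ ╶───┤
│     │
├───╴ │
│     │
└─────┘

Finding longest simple path using DFS:
Start: (0, 0)
Longest path visits 7 cells
Path: A → down → right → right → down → left → left

Solution:

┌─────┐
│A    │
│ ╶───┤
│↳ → ↓│
├───╴ │
│B ← ↲│
└─────┘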